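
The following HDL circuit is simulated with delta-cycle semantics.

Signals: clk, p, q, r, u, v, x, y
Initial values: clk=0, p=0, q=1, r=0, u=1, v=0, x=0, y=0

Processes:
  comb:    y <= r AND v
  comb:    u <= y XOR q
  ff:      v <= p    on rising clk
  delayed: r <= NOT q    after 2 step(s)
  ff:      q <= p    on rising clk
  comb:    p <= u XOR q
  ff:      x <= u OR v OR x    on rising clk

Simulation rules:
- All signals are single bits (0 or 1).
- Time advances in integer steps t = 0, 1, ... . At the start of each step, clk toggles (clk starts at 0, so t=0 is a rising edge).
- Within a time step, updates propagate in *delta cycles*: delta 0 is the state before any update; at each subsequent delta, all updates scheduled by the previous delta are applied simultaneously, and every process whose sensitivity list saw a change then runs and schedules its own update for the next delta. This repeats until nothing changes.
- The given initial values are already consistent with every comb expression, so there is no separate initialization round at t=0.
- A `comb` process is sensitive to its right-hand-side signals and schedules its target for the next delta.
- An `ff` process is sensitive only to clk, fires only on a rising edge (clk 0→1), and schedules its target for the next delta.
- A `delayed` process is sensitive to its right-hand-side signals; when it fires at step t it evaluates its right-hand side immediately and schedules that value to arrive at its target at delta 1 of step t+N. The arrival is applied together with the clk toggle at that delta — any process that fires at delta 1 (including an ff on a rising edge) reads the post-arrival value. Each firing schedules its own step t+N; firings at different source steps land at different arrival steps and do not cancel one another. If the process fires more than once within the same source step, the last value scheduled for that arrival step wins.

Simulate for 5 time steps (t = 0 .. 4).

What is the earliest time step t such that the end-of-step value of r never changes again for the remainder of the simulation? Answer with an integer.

t0.Δ0 x=0 y=0 r=0 p=0 v=0 u=1 q=1 clk=0
t0.Δ1 x=0 y=0 r=0 p=0 v=0 u=1 q=1 clk=1
t0.Δ2 x=1 y=0 r=0 p=0 v=0 u=1 q=0 clk=1
t0.Δ3 x=1 y=0 r=0 p=1 v=0 u=0 q=0 clk=1
t0.Δ4 x=1 y=0 r=0 p=0 v=0 u=0 q=0 clk=1
t1.Δ0 x=1 y=0 r=0 p=0 v=0 u=0 q=0 clk=1
t1.Δ1 x=1 y=0 r=0 p=0 v=0 u=0 q=0 clk=0
t2.Δ0 x=1 y=0 r=0 p=0 v=0 u=0 q=0 clk=0
t2.Δ1 x=1 y=0 r=1 p=0 v=0 u=0 q=0 clk=1
t3.Δ0 x=1 y=0 r=1 p=0 v=0 u=0 q=0 clk=1
t3.Δ1 x=1 y=0 r=1 p=0 v=0 u=0 q=0 clk=0
t4.Δ0 x=1 y=0 r=1 p=0 v=0 u=0 q=0 clk=0
t4.Δ1 x=1 y=0 r=1 p=0 v=0 u=0 q=0 clk=1

2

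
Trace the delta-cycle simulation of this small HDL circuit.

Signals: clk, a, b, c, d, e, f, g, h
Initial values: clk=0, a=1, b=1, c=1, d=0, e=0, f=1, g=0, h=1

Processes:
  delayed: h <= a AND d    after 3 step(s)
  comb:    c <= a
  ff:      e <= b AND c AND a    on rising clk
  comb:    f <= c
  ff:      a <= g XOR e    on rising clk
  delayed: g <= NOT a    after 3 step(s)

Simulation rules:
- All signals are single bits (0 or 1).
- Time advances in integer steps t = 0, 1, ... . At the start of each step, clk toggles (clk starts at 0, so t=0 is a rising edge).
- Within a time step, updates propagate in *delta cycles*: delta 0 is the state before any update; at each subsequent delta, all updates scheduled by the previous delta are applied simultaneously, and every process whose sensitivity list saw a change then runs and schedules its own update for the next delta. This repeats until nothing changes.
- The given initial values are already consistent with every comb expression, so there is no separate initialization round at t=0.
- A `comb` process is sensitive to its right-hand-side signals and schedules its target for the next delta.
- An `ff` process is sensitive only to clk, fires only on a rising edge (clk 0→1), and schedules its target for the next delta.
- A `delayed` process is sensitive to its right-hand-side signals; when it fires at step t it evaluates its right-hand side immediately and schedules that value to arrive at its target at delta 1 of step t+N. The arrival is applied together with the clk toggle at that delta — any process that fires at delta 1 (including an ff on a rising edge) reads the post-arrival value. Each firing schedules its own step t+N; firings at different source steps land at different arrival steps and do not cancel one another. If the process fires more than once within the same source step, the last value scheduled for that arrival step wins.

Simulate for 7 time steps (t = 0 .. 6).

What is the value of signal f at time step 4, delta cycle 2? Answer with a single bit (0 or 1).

1

t0.Δ0 clk=0 h=1 f=1 a=1 c=1 g=0 b=1 e=0 d=0
t0.Δ1 clk=1 h=1 f=1 a=1 c=1 g=0 b=1 e=0 d=0
t0.Δ2 clk=1 h=1 f=1 a=0 c=1 g=0 b=1 e=1 d=0
t0.Δ3 clk=1 h=1 f=1 a=0 c=0 g=0 b=1 e=1 d=0
t0.Δ4 clk=1 h=1 f=0 a=0 c=0 g=0 b=1 e=1 d=0
t1.Δ0 clk=1 h=1 f=0 a=0 c=0 g=0 b=1 e=1 d=0
t1.Δ1 clk=0 h=1 f=0 a=0 c=0 g=0 b=1 e=1 d=0
t2.Δ0 clk=0 h=1 f=0 a=0 c=0 g=0 b=1 e=1 d=0
t2.Δ1 clk=1 h=1 f=0 a=0 c=0 g=0 b=1 e=1 d=0
t2.Δ2 clk=1 h=1 f=0 a=1 c=0 g=0 b=1 e=0 d=0
t2.Δ3 clk=1 h=1 f=0 a=1 c=1 g=0 b=1 e=0 d=0
t2.Δ4 clk=1 h=1 f=1 a=1 c=1 g=0 b=1 e=0 d=0
t3.Δ0 clk=1 h=1 f=1 a=1 c=1 g=0 b=1 e=0 d=0
t3.Δ1 clk=0 h=0 f=1 a=1 c=1 g=1 b=1 e=0 d=0
t4.Δ0 clk=0 h=0 f=1 a=1 c=1 g=1 b=1 e=0 d=0
t4.Δ1 clk=1 h=0 f=1 a=1 c=1 g=1 b=1 e=0 d=0
t4.Δ2 clk=1 h=0 f=1 a=1 c=1 g=1 b=1 e=1 d=0
t5.Δ0 clk=1 h=0 f=1 a=1 c=1 g=1 b=1 e=1 d=0
t5.Δ1 clk=0 h=0 f=1 a=1 c=1 g=0 b=1 e=1 d=0
t6.Δ0 clk=0 h=0 f=1 a=1 c=1 g=0 b=1 e=1 d=0
t6.Δ1 clk=1 h=0 f=1 a=1 c=1 g=0 b=1 e=1 d=0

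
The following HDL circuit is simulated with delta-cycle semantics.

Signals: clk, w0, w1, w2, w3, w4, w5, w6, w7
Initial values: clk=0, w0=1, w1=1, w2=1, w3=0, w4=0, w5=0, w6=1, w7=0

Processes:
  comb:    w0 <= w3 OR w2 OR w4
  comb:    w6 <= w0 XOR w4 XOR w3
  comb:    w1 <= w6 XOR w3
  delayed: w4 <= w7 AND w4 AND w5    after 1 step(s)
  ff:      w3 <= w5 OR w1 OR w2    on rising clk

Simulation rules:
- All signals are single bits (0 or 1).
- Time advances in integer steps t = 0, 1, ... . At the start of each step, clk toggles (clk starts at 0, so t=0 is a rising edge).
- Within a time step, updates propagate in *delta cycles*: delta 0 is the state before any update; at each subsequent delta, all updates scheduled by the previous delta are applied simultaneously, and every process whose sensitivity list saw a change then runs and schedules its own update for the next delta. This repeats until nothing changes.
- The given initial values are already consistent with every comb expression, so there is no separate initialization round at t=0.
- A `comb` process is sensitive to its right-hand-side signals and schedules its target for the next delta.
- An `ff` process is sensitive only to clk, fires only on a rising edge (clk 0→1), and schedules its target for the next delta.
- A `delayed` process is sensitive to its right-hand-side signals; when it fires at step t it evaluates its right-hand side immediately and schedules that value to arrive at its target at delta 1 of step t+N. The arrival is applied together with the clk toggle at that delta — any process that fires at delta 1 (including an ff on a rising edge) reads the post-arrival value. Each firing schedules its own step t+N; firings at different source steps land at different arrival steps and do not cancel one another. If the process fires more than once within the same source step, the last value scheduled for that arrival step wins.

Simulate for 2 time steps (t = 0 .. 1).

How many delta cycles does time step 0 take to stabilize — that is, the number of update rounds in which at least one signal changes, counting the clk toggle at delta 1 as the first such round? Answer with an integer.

[bits: w2,w5,clk,w0,w7,w1,w3,w4,w6]
t=0: Δ0=100101001 Δ1=101101001 Δ2=101101101 Δ3=101100100 Δ4=101101100 | 4Δ
t=1: Δ0=101101100 Δ1=100101100 | 1Δ

4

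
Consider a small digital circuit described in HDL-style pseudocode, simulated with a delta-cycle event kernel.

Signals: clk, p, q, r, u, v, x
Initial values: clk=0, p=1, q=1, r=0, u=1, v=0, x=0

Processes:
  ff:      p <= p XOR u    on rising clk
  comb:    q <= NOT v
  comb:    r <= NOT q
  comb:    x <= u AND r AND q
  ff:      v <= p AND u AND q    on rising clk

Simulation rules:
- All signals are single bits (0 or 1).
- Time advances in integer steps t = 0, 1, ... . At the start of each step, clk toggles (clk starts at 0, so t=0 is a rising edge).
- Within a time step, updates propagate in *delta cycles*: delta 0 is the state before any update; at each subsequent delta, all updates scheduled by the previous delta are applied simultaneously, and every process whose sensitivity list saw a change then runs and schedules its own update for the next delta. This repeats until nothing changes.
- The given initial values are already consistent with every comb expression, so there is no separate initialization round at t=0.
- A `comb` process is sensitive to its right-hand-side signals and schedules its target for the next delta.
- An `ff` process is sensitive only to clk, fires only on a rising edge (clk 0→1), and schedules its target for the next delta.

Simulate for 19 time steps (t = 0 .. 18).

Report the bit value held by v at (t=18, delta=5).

0

[bits: clk,r,v,u,p,x,q]
t=0: Δ0=0001101 Δ1=1001101 Δ2=1011001 Δ3=1011000 Δ4=1111000 | 4Δ
t=1: Δ0=1111000 Δ1=0111000 | 1Δ
t=2: Δ0=0111000 Δ1=1111000 Δ2=1101100 Δ3=1101101 Δ4=1001111 Δ5=1001101 | 5Δ
t=3: Δ0=1001101 Δ1=0001101 | 1Δ
t=4: Δ0=0001101 Δ1=1001101 Δ2=1011001 Δ3=1011000 Δ4=1111000 | 4Δ
t=5: Δ0=1111000 Δ1=0111000 | 1Δ
t=6: Δ0=0111000 Δ1=1111000 Δ2=1101100 Δ3=1101101 Δ4=1001111 Δ5=1001101 | 5Δ
t=7: Δ0=1001101 Δ1=0001101 | 1Δ
t=8: Δ0=0001101 Δ1=1001101 Δ2=1011001 Δ3=1011000 Δ4=1111000 | 4Δ
t=9: Δ0=1111000 Δ1=0111000 | 1Δ
t=10: Δ0=0111000 Δ1=1111000 Δ2=1101100 Δ3=1101101 Δ4=1001111 Δ5=1001101 | 5Δ
t=11: Δ0=1001101 Δ1=0001101 | 1Δ
t=12: Δ0=0001101 Δ1=1001101 Δ2=1011001 Δ3=1011000 Δ4=1111000 | 4Δ
t=13: Δ0=1111000 Δ1=0111000 | 1Δ
t=14: Δ0=0111000 Δ1=1111000 Δ2=1101100 Δ3=1101101 Δ4=1001111 Δ5=1001101 | 5Δ
t=15: Δ0=1001101 Δ1=0001101 | 1Δ
t=16: Δ0=0001101 Δ1=1001101 Δ2=1011001 Δ3=1011000 Δ4=1111000 | 4Δ
t=17: Δ0=1111000 Δ1=0111000 | 1Δ
t=18: Δ0=0111000 Δ1=1111000 Δ2=1101100 Δ3=1101101 Δ4=1001111 Δ5=1001101 | 5Δ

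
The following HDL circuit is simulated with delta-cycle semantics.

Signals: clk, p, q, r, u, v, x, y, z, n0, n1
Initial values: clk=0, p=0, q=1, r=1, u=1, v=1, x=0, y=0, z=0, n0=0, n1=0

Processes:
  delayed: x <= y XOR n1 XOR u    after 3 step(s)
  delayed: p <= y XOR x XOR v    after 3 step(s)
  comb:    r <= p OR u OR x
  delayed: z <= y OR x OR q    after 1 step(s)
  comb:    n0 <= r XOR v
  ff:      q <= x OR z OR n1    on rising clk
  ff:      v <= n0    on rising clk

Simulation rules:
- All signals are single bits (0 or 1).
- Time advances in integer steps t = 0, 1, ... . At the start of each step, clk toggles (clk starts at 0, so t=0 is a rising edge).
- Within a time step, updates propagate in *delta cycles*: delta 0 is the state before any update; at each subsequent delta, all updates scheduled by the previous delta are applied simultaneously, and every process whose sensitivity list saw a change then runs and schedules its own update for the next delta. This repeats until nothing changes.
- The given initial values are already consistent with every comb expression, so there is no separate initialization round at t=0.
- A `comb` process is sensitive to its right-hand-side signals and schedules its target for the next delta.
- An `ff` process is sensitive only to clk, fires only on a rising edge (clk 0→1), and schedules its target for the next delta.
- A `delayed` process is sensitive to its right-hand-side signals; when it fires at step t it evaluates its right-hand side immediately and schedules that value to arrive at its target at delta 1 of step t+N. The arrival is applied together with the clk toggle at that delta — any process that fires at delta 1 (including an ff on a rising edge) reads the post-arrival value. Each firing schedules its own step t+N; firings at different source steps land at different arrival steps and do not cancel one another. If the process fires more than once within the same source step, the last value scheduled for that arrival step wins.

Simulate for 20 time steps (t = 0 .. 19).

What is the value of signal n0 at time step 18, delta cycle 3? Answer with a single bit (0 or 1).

[bits: u,q,n0,y,n1,x,z,p,clk,v,r]
t=0: Δ0=11000000011 Δ1=11000000111 Δ2=10000000101 Δ3=10100000101 | 3Δ
t=1: Δ0=10100000101 Δ1=10100000001 | 1Δ
t=2: Δ0=10100000001 Δ1=10100000101 Δ2=10100000111 Δ3=10000000111 | 3Δ
t=3: Δ0=10000000111 Δ1=10000000011 | 1Δ
t=4: Δ0=10000000011 Δ1=10000000111 Δ2=10000000101 Δ3=10100000101 | 3Δ
t=5: Δ0=10100000101 Δ1=10100001001 | 1Δ
t=6: Δ0=10100001001 Δ1=10100001101 Δ2=10100001111 Δ3=10000001111 | 3Δ
t=7: Δ0=10000001111 Δ1=10000000011 | 1Δ
t=8: Δ0=10000000011 Δ1=10000000111 Δ2=10000000101 Δ3=10100000101 | 3Δ
t=9: Δ0=10100000101 Δ1=10100001001 | 1Δ
t=10: Δ0=10100001001 Δ1=10100001101 Δ2=10100001111 Δ3=10000001111 | 3Δ
t=11: Δ0=10000001111 Δ1=10000000011 | 1Δ
t=12: Δ0=10000000011 Δ1=10000000111 Δ2=10000000101 Δ3=10100000101 | 3Δ
t=13: Δ0=10100000101 Δ1=10100001001 | 1Δ
t=14: Δ0=10100001001 Δ1=10100001101 Δ2=10100001111 Δ3=10000001111 | 3Δ
t=15: Δ0=10000001111 Δ1=10000000011 | 1Δ
t=16: Δ0=10000000011 Δ1=10000000111 Δ2=10000000101 Δ3=10100000101 | 3Δ
t=17: Δ0=10100000101 Δ1=10100001001 | 1Δ
t=18: Δ0=10100001001 Δ1=10100001101 Δ2=10100001111 Δ3=10000001111 | 3Δ
t=19: Δ0=10000001111 Δ1=10000000011 | 1Δ

0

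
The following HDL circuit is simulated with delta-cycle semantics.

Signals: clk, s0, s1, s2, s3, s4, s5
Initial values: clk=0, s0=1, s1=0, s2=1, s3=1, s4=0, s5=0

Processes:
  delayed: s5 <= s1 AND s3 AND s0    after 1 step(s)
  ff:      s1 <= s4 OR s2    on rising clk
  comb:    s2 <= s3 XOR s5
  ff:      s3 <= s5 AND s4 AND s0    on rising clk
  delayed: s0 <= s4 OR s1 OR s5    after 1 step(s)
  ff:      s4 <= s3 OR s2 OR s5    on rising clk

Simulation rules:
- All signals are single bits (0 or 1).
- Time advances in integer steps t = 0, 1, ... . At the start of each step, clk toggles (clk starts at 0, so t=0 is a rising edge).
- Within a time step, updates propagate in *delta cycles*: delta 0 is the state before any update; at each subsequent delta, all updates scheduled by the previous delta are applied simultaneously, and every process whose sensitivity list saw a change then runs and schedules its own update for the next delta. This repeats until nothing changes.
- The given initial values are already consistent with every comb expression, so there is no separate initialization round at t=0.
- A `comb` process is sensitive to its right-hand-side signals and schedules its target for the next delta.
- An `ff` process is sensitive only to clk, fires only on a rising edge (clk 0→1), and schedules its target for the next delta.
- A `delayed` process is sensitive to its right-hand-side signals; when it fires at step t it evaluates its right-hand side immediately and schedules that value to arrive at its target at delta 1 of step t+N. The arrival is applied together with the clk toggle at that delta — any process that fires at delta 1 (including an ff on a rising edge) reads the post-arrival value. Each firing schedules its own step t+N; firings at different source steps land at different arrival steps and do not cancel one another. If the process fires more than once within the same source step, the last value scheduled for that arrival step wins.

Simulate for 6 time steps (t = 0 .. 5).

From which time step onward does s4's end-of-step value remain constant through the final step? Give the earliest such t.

t0.Δ0 s0=1 s5=0 s1=0 s4=0 s2=1 s3=1 clk=0
t0.Δ1 s0=1 s5=0 s1=0 s4=0 s2=1 s3=1 clk=1
t0.Δ2 s0=1 s5=0 s1=1 s4=1 s2=1 s3=0 clk=1
t0.Δ3 s0=1 s5=0 s1=1 s4=1 s2=0 s3=0 clk=1
t1.Δ0 s0=1 s5=0 s1=1 s4=1 s2=0 s3=0 clk=1
t1.Δ1 s0=1 s5=0 s1=1 s4=1 s2=0 s3=0 clk=0
t2.Δ0 s0=1 s5=0 s1=1 s4=1 s2=0 s3=0 clk=0
t2.Δ1 s0=1 s5=0 s1=1 s4=1 s2=0 s3=0 clk=1
t2.Δ2 s0=1 s5=0 s1=1 s4=0 s2=0 s3=0 clk=1
t3.Δ0 s0=1 s5=0 s1=1 s4=0 s2=0 s3=0 clk=1
t3.Δ1 s0=1 s5=0 s1=1 s4=0 s2=0 s3=0 clk=0
t4.Δ0 s0=1 s5=0 s1=1 s4=0 s2=0 s3=0 clk=0
t4.Δ1 s0=1 s5=0 s1=1 s4=0 s2=0 s3=0 clk=1
t4.Δ2 s0=1 s5=0 s1=0 s4=0 s2=0 s3=0 clk=1
t5.Δ0 s0=1 s5=0 s1=0 s4=0 s2=0 s3=0 clk=1
t5.Δ1 s0=0 s5=0 s1=0 s4=0 s2=0 s3=0 clk=0

2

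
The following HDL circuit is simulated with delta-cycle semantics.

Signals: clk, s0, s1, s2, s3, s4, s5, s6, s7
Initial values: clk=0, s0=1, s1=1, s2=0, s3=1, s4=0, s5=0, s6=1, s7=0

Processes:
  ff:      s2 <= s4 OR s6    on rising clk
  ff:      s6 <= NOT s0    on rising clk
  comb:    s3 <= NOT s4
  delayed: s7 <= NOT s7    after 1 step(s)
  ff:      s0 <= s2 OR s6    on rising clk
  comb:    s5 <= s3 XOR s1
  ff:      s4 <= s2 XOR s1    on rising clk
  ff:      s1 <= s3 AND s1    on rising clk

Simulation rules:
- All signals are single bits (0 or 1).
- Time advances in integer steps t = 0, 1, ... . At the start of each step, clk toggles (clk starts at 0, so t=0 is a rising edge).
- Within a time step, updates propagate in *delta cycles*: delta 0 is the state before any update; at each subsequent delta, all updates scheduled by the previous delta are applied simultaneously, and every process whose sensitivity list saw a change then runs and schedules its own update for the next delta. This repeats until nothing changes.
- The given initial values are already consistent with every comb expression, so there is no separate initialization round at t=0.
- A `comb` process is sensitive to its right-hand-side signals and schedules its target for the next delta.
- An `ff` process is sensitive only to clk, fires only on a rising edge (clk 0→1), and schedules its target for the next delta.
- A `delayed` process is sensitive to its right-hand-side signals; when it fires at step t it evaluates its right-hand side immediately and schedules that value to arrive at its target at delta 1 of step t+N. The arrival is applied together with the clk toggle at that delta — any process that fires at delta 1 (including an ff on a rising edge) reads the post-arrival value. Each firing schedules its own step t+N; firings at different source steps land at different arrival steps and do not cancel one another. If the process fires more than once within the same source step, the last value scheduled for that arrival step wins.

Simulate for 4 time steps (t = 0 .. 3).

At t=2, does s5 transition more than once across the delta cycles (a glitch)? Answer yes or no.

t=0 Δ0: s1=1 s5=0 s0=1 s3=1 s6=1 clk=0 s4=0 s2=0 s7=0
  Δ1: clk:0→1
  Δ2: s6:1→0, s4:0→1, s2:0→1
  Δ3: s3:1→0
  Δ4: s5:0→1
  (4Δ to stable)
t=1 Δ0: s1=1 s5=1 s0=1 s3=0 s6=0 clk=1 s4=1 s2=1 s7=0
  Δ1: clk:1→0
  (1Δ to stable)
t=2 Δ0: s1=1 s5=1 s0=1 s3=0 s6=0 clk=0 s4=1 s2=1 s7=0
  Δ1: clk:0→1
  Δ2: s1:1→0, s4:1→0
  Δ3: s5:1→0, s3:0→1
  Δ4: s5:0→1
  (4Δ to stable)
t=3 Δ0: s1=0 s5=1 s0=1 s3=1 s6=0 clk=1 s4=0 s2=1 s7=0
  Δ1: clk:1→0
  (1Δ to stable)

yes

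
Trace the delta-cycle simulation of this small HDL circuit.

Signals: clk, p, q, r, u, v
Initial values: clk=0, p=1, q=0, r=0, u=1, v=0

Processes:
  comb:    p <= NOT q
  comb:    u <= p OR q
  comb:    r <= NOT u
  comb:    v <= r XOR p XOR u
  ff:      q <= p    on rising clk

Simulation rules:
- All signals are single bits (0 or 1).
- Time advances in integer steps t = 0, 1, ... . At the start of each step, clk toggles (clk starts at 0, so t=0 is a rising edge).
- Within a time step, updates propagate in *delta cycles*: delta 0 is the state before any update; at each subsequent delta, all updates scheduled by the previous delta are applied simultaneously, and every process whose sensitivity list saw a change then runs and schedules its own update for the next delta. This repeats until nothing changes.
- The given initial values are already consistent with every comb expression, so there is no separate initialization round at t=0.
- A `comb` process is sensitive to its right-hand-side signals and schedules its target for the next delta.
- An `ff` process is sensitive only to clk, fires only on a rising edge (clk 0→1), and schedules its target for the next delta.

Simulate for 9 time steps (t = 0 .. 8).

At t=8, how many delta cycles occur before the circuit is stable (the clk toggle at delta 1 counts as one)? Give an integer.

4

t0.Δ0 u=1 r=0 q=0 p=1 clk=0 v=0
t0.Δ1 u=1 r=0 q=0 p=1 clk=1 v=0
t0.Δ2 u=1 r=0 q=1 p=1 clk=1 v=0
t0.Δ3 u=1 r=0 q=1 p=0 clk=1 v=0
t0.Δ4 u=1 r=0 q=1 p=0 clk=1 v=1
t1.Δ0 u=1 r=0 q=1 p=0 clk=1 v=1
t1.Δ1 u=1 r=0 q=1 p=0 clk=0 v=1
t2.Δ0 u=1 r=0 q=1 p=0 clk=0 v=1
t2.Δ1 u=1 r=0 q=1 p=0 clk=1 v=1
t2.Δ2 u=1 r=0 q=0 p=0 clk=1 v=1
t2.Δ3 u=0 r=0 q=0 p=1 clk=1 v=1
t2.Δ4 u=1 r=1 q=0 p=1 clk=1 v=1
t2.Δ5 u=1 r=0 q=0 p=1 clk=1 v=1
t2.Δ6 u=1 r=0 q=0 p=1 clk=1 v=0
t3.Δ0 u=1 r=0 q=0 p=1 clk=1 v=0
t3.Δ1 u=1 r=0 q=0 p=1 clk=0 v=0
t4.Δ0 u=1 r=0 q=0 p=1 clk=0 v=0
t4.Δ1 u=1 r=0 q=0 p=1 clk=1 v=0
t4.Δ2 u=1 r=0 q=1 p=1 clk=1 v=0
t4.Δ3 u=1 r=0 q=1 p=0 clk=1 v=0
t4.Δ4 u=1 r=0 q=1 p=0 clk=1 v=1
t5.Δ0 u=1 r=0 q=1 p=0 clk=1 v=1
t5.Δ1 u=1 r=0 q=1 p=0 clk=0 v=1
t6.Δ0 u=1 r=0 q=1 p=0 clk=0 v=1
t6.Δ1 u=1 r=0 q=1 p=0 clk=1 v=1
t6.Δ2 u=1 r=0 q=0 p=0 clk=1 v=1
t6.Δ3 u=0 r=0 q=0 p=1 clk=1 v=1
t6.Δ4 u=1 r=1 q=0 p=1 clk=1 v=1
t6.Δ5 u=1 r=0 q=0 p=1 clk=1 v=1
t6.Δ6 u=1 r=0 q=0 p=1 clk=1 v=0
t7.Δ0 u=1 r=0 q=0 p=1 clk=1 v=0
t7.Δ1 u=1 r=0 q=0 p=1 clk=0 v=0
t8.Δ0 u=1 r=0 q=0 p=1 clk=0 v=0
t8.Δ1 u=1 r=0 q=0 p=1 clk=1 v=0
t8.Δ2 u=1 r=0 q=1 p=1 clk=1 v=0
t8.Δ3 u=1 r=0 q=1 p=0 clk=1 v=0
t8.Δ4 u=1 r=0 q=1 p=0 clk=1 v=1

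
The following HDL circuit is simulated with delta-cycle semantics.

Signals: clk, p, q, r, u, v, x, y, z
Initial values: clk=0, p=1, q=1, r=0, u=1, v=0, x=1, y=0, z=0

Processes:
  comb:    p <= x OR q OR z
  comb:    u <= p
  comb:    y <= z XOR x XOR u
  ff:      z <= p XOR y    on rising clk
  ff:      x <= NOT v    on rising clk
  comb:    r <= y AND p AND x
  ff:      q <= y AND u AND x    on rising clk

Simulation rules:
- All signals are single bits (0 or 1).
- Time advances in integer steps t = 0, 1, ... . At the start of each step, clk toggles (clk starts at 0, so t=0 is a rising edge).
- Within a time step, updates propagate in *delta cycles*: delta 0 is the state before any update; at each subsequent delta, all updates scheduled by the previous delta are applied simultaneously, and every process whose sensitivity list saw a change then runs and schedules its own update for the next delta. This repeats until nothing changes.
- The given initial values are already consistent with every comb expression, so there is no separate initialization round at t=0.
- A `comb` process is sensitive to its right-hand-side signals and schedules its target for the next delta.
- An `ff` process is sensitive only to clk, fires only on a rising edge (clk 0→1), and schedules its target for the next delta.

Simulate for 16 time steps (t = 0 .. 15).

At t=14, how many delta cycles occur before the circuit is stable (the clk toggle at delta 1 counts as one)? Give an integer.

4

[bits: q,x,r,z,u,p,y,clk,v]
t=0: Δ0=110011000 Δ1=110011010 Δ2=010111010 Δ3=010111110 Δ4=011111110 | 4Δ
t=1: Δ0=011111110 Δ1=011111100 | 1Δ
t=2: Δ0=011111100 Δ1=011111110 Δ2=111011110 Δ3=111011010 Δ4=110011010 | 4Δ
t=3: Δ0=110011010 Δ1=110011000 | 1Δ
t=4: Δ0=110011000 Δ1=110011010 Δ2=010111010 Δ3=010111110 Δ4=011111110 | 4Δ
t=5: Δ0=011111110 Δ1=011111100 | 1Δ
t=6: Δ0=011111100 Δ1=011111110 Δ2=111011110 Δ3=111011010 Δ4=110011010 | 4Δ
t=7: Δ0=110011010 Δ1=110011000 | 1Δ
t=8: Δ0=110011000 Δ1=110011010 Δ2=010111010 Δ3=010111110 Δ4=011111110 | 4Δ
t=9: Δ0=011111110 Δ1=011111100 | 1Δ
t=10: Δ0=011111100 Δ1=011111110 Δ2=111011110 Δ3=111011010 Δ4=110011010 | 4Δ
t=11: Δ0=110011010 Δ1=110011000 | 1Δ
t=12: Δ0=110011000 Δ1=110011010 Δ2=010111010 Δ3=010111110 Δ4=011111110 | 4Δ
t=13: Δ0=011111110 Δ1=011111100 | 1Δ
t=14: Δ0=011111100 Δ1=011111110 Δ2=111011110 Δ3=111011010 Δ4=110011010 | 4Δ
t=15: Δ0=110011010 Δ1=110011000 | 1Δ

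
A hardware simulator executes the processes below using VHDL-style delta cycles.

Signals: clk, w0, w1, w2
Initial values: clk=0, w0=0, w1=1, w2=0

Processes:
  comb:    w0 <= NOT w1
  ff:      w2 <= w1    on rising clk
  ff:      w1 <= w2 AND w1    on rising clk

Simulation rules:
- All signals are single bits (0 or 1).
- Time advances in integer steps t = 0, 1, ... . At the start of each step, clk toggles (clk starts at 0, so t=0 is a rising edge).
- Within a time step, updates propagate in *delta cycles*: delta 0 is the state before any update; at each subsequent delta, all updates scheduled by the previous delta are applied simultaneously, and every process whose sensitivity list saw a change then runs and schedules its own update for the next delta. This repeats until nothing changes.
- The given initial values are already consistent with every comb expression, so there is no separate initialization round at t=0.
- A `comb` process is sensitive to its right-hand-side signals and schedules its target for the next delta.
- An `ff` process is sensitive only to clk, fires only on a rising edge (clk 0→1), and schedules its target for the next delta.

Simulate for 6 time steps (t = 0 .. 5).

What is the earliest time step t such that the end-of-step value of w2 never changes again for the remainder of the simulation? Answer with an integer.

2

t0.Δ0 w2=0 w1=1 clk=0 w0=0
t0.Δ1 w2=0 w1=1 clk=1 w0=0
t0.Δ2 w2=1 w1=0 clk=1 w0=0
t0.Δ3 w2=1 w1=0 clk=1 w0=1
t1.Δ0 w2=1 w1=0 clk=1 w0=1
t1.Δ1 w2=1 w1=0 clk=0 w0=1
t2.Δ0 w2=1 w1=0 clk=0 w0=1
t2.Δ1 w2=1 w1=0 clk=1 w0=1
t2.Δ2 w2=0 w1=0 clk=1 w0=1
t3.Δ0 w2=0 w1=0 clk=1 w0=1
t3.Δ1 w2=0 w1=0 clk=0 w0=1
t4.Δ0 w2=0 w1=0 clk=0 w0=1
t4.Δ1 w2=0 w1=0 clk=1 w0=1
t5.Δ0 w2=0 w1=0 clk=1 w0=1
t5.Δ1 w2=0 w1=0 clk=0 w0=1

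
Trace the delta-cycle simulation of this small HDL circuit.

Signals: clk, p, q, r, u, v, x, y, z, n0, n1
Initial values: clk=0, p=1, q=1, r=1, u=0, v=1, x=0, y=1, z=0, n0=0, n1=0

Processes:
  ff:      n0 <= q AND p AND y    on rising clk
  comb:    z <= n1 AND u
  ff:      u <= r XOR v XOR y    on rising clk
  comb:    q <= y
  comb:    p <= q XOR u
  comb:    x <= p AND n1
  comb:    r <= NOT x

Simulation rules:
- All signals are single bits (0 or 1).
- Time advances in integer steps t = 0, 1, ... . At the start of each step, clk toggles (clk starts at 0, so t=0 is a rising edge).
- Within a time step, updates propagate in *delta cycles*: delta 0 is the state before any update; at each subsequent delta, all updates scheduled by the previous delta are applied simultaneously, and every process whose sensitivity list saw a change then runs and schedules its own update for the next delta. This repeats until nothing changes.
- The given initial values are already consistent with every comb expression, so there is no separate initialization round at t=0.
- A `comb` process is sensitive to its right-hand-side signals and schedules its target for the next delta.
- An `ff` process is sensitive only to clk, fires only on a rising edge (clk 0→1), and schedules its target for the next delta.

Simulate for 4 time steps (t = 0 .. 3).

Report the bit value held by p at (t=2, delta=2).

t=0 Δ0: z=0 clk=0 y=1 n1=0 q=1 x=0 v=1 u=0 p=1 n0=0 r=1
  Δ1: clk:0→1
  Δ2: u:0→1, n0:0→1
  Δ3: p:1→0
  (3Δ to stable)
t=1 Δ0: z=0 clk=1 y=1 n1=0 q=1 x=0 v=1 u=1 p=0 n0=1 r=1
  Δ1: clk:1→0
  (1Δ to stable)
t=2 Δ0: z=0 clk=0 y=1 n1=0 q=1 x=0 v=1 u=1 p=0 n0=1 r=1
  Δ1: clk:0→1
  Δ2: n0:1→0
  (2Δ to stable)
t=3 Δ0: z=0 clk=1 y=1 n1=0 q=1 x=0 v=1 u=1 p=0 n0=0 r=1
  Δ1: clk:1→0
  (1Δ to stable)

0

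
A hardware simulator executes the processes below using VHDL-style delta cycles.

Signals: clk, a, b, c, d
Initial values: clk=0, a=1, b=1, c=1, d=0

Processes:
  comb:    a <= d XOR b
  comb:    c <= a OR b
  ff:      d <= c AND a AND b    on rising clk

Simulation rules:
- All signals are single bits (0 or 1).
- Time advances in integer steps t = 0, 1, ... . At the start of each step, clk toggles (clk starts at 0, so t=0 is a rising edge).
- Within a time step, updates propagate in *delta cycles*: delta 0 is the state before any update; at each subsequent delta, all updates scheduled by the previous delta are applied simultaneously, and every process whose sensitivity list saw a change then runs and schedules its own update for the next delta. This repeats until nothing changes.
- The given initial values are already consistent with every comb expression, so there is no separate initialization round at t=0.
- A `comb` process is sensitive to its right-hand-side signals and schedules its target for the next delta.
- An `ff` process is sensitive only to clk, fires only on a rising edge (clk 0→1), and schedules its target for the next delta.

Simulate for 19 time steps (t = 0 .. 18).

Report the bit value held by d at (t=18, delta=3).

t0.Δ0 clk=0 b=1 a=1 c=1 d=0
t0.Δ1 clk=1 b=1 a=1 c=1 d=0
t0.Δ2 clk=1 b=1 a=1 c=1 d=1
t0.Δ3 clk=1 b=1 a=0 c=1 d=1
t1.Δ0 clk=1 b=1 a=0 c=1 d=1
t1.Δ1 clk=0 b=1 a=0 c=1 d=1
t2.Δ0 clk=0 b=1 a=0 c=1 d=1
t2.Δ1 clk=1 b=1 a=0 c=1 d=1
t2.Δ2 clk=1 b=1 a=0 c=1 d=0
t2.Δ3 clk=1 b=1 a=1 c=1 d=0
t3.Δ0 clk=1 b=1 a=1 c=1 d=0
t3.Δ1 clk=0 b=1 a=1 c=1 d=0
t4.Δ0 clk=0 b=1 a=1 c=1 d=0
t4.Δ1 clk=1 b=1 a=1 c=1 d=0
t4.Δ2 clk=1 b=1 a=1 c=1 d=1
t4.Δ3 clk=1 b=1 a=0 c=1 d=1
t5.Δ0 clk=1 b=1 a=0 c=1 d=1
t5.Δ1 clk=0 b=1 a=0 c=1 d=1
t6.Δ0 clk=0 b=1 a=0 c=1 d=1
t6.Δ1 clk=1 b=1 a=0 c=1 d=1
t6.Δ2 clk=1 b=1 a=0 c=1 d=0
t6.Δ3 clk=1 b=1 a=1 c=1 d=0
t7.Δ0 clk=1 b=1 a=1 c=1 d=0
t7.Δ1 clk=0 b=1 a=1 c=1 d=0
t8.Δ0 clk=0 b=1 a=1 c=1 d=0
t8.Δ1 clk=1 b=1 a=1 c=1 d=0
t8.Δ2 clk=1 b=1 a=1 c=1 d=1
t8.Δ3 clk=1 b=1 a=0 c=1 d=1
t9.Δ0 clk=1 b=1 a=0 c=1 d=1
t9.Δ1 clk=0 b=1 a=0 c=1 d=1
t10.Δ0 clk=0 b=1 a=0 c=1 d=1
t10.Δ1 clk=1 b=1 a=0 c=1 d=1
t10.Δ2 clk=1 b=1 a=0 c=1 d=0
t10.Δ3 clk=1 b=1 a=1 c=1 d=0
t11.Δ0 clk=1 b=1 a=1 c=1 d=0
t11.Δ1 clk=0 b=1 a=1 c=1 d=0
t12.Δ0 clk=0 b=1 a=1 c=1 d=0
t12.Δ1 clk=1 b=1 a=1 c=1 d=0
t12.Δ2 clk=1 b=1 a=1 c=1 d=1
t12.Δ3 clk=1 b=1 a=0 c=1 d=1
t13.Δ0 clk=1 b=1 a=0 c=1 d=1
t13.Δ1 clk=0 b=1 a=0 c=1 d=1
t14.Δ0 clk=0 b=1 a=0 c=1 d=1
t14.Δ1 clk=1 b=1 a=0 c=1 d=1
t14.Δ2 clk=1 b=1 a=0 c=1 d=0
t14.Δ3 clk=1 b=1 a=1 c=1 d=0
t15.Δ0 clk=1 b=1 a=1 c=1 d=0
t15.Δ1 clk=0 b=1 a=1 c=1 d=0
t16.Δ0 clk=0 b=1 a=1 c=1 d=0
t16.Δ1 clk=1 b=1 a=1 c=1 d=0
t16.Δ2 clk=1 b=1 a=1 c=1 d=1
t16.Δ3 clk=1 b=1 a=0 c=1 d=1
t17.Δ0 clk=1 b=1 a=0 c=1 d=1
t17.Δ1 clk=0 b=1 a=0 c=1 d=1
t18.Δ0 clk=0 b=1 a=0 c=1 d=1
t18.Δ1 clk=1 b=1 a=0 c=1 d=1
t18.Δ2 clk=1 b=1 a=0 c=1 d=0
t18.Δ3 clk=1 b=1 a=1 c=1 d=0

0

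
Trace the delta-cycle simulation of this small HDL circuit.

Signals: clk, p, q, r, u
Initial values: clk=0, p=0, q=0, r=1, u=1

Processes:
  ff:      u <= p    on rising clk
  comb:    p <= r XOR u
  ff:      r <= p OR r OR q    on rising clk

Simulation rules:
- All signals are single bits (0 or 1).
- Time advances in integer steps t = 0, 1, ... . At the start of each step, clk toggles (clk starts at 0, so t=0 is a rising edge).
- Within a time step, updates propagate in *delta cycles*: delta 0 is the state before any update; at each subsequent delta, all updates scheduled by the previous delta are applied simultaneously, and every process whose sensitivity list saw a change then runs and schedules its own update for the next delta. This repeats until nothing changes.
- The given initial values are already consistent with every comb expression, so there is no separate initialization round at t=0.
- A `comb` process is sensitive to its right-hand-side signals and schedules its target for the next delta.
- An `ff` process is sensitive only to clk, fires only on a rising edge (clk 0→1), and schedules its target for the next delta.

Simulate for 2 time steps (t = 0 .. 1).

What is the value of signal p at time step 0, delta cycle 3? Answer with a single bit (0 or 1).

1

[bits: r,clk,q,p,u]
t=0: Δ0=10001 Δ1=11001 Δ2=11000 Δ3=11010 | 3Δ
t=1: Δ0=11010 Δ1=10010 | 1Δ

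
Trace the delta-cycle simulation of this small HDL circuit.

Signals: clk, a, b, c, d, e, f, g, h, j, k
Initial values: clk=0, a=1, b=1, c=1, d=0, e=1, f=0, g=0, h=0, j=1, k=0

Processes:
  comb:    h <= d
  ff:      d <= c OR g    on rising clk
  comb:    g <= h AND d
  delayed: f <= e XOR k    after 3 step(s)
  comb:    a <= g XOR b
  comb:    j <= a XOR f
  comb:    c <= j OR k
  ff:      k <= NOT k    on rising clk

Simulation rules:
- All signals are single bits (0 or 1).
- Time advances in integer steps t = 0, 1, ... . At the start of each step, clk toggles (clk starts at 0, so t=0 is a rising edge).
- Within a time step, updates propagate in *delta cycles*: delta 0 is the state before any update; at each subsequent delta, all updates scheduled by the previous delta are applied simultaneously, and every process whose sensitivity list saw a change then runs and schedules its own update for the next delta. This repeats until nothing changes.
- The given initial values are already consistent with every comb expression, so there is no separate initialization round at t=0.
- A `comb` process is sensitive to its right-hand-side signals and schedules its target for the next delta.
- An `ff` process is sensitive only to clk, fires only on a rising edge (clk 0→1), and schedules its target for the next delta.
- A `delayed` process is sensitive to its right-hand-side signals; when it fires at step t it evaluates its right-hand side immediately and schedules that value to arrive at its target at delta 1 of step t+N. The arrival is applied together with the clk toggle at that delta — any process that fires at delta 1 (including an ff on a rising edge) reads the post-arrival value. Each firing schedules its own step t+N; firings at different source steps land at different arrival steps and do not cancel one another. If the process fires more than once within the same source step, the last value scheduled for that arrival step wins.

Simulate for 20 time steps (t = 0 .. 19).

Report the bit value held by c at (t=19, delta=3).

0

t=0 Δ0: j=1 g=0 f=0 k=0 b=1 e=1 d=0 h=0 a=1 c=1 clk=0
  Δ1: clk:0→1
  Δ2: k:0→1, d:0→1
  Δ3: h:0→1
  Δ4: g:0→1
  Δ5: a:1→0
  Δ6: j:1→0
  (6Δ to stable)
t=1 Δ0: j=0 g=1 f=0 k=1 b=1 e=1 d=1 h=1 a=0 c=1 clk=1
  Δ1: clk:1→0
  (1Δ to stable)
t=2 Δ0: j=0 g=1 f=0 k=1 b=1 e=1 d=1 h=1 a=0 c=1 clk=0
  Δ1: clk:0→1
  Δ2: k:1→0
  Δ3: c:1→0
  (3Δ to stable)
t=3 Δ0: j=0 g=1 f=0 k=0 b=1 e=1 d=1 h=1 a=0 c=0 clk=1
  Δ1: clk:1→0
  (1Δ to stable)
t=4 Δ0: j=0 g=1 f=0 k=0 b=1 e=1 d=1 h=1 a=0 c=0 clk=0
  Δ1: clk:0→1
  Δ2: k:0→1
  Δ3: c:0→1
  (3Δ to stable)
t=5 Δ0: j=0 g=1 f=0 k=1 b=1 e=1 d=1 h=1 a=0 c=1 clk=1
  Δ1: f:0→1, clk:1→0
  Δ2: j:0→1
  (2Δ to stable)
t=6 Δ0: j=1 g=1 f=1 k=1 b=1 e=1 d=1 h=1 a=0 c=1 clk=0
  Δ1: clk:0→1
  Δ2: k:1→0
  (2Δ to stable)
t=7 Δ0: j=1 g=1 f=1 k=0 b=1 e=1 d=1 h=1 a=0 c=1 clk=1
  Δ1: f:1→0, clk:1→0
  Δ2: j:1→0
  Δ3: c:1→0
  (3Δ to stable)
t=8 Δ0: j=0 g=1 f=0 k=0 b=1 e=1 d=1 h=1 a=0 c=0 clk=0
  Δ1: clk:0→1
  Δ2: k:0→1
  Δ3: c:0→1
  (3Δ to stable)
t=9 Δ0: j=0 g=1 f=0 k=1 b=1 e=1 d=1 h=1 a=0 c=1 clk=1
  Δ1: f:0→1, clk:1→0
  Δ2: j:0→1
  (2Δ to stable)
t=10 Δ0: j=1 g=1 f=1 k=1 b=1 e=1 d=1 h=1 a=0 c=1 clk=0
  Δ1: clk:0→1
  Δ2: k:1→0
  (2Δ to stable)
t=11 Δ0: j=1 g=1 f=1 k=0 b=1 e=1 d=1 h=1 a=0 c=1 clk=1
  Δ1: f:1→0, clk:1→0
  Δ2: j:1→0
  Δ3: c:1→0
  (3Δ to stable)
t=12 Δ0: j=0 g=1 f=0 k=0 b=1 e=1 d=1 h=1 a=0 c=0 clk=0
  Δ1: clk:0→1
  Δ2: k:0→1
  Δ3: c:0→1
  (3Δ to stable)
t=13 Δ0: j=0 g=1 f=0 k=1 b=1 e=1 d=1 h=1 a=0 c=1 clk=1
  Δ1: f:0→1, clk:1→0
  Δ2: j:0→1
  (2Δ to stable)
t=14 Δ0: j=1 g=1 f=1 k=1 b=1 e=1 d=1 h=1 a=0 c=1 clk=0
  Δ1: clk:0→1
  Δ2: k:1→0
  (2Δ to stable)
t=15 Δ0: j=1 g=1 f=1 k=0 b=1 e=1 d=1 h=1 a=0 c=1 clk=1
  Δ1: f:1→0, clk:1→0
  Δ2: j:1→0
  Δ3: c:1→0
  (3Δ to stable)
t=16 Δ0: j=0 g=1 f=0 k=0 b=1 e=1 d=1 h=1 a=0 c=0 clk=0
  Δ1: clk:0→1
  Δ2: k:0→1
  Δ3: c:0→1
  (3Δ to stable)
t=17 Δ0: j=0 g=1 f=0 k=1 b=1 e=1 d=1 h=1 a=0 c=1 clk=1
  Δ1: f:0→1, clk:1→0
  Δ2: j:0→1
  (2Δ to stable)
t=18 Δ0: j=1 g=1 f=1 k=1 b=1 e=1 d=1 h=1 a=0 c=1 clk=0
  Δ1: clk:0→1
  Δ2: k:1→0
  (2Δ to stable)
t=19 Δ0: j=1 g=1 f=1 k=0 b=1 e=1 d=1 h=1 a=0 c=1 clk=1
  Δ1: f:1→0, clk:1→0
  Δ2: j:1→0
  Δ3: c:1→0
  (3Δ to stable)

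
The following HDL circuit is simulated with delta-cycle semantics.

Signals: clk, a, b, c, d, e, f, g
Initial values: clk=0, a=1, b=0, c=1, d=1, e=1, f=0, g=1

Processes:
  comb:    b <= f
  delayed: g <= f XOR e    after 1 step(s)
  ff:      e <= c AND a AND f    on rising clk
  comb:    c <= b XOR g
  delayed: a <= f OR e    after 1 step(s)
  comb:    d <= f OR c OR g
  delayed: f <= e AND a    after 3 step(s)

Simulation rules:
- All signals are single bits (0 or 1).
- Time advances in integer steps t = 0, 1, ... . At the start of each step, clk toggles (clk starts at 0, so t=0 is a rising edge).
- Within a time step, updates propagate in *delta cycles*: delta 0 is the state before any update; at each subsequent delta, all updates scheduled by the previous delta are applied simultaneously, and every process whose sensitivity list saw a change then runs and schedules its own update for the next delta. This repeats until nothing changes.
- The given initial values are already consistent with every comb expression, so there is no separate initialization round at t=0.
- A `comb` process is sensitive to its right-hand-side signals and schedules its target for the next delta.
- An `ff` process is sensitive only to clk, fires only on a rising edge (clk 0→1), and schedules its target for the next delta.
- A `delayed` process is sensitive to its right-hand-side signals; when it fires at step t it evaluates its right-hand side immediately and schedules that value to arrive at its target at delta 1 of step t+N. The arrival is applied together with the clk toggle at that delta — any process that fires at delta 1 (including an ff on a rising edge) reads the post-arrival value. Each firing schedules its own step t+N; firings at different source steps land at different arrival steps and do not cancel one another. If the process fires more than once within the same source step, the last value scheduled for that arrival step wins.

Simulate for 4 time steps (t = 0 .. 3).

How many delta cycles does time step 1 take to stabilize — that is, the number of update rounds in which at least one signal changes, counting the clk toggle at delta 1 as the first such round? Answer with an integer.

t=0 Δ0: f=0 a=1 clk=0 g=1 e=1 c=1 b=0 d=1
  Δ1: clk:0→1
  Δ2: e:1→0
  (2Δ to stable)
t=1 Δ0: f=0 a=1 clk=1 g=1 e=0 c=1 b=0 d=1
  Δ1: a:1→0, clk:1→0, g:1→0
  Δ2: c:1→0
  Δ3: d:1→0
  (3Δ to stable)
t=2 Δ0: f=0 a=0 clk=0 g=0 e=0 c=0 b=0 d=0
  Δ1: clk:0→1
  (1Δ to stable)
t=3 Δ0: f=0 a=0 clk=1 g=0 e=0 c=0 b=0 d=0
  Δ1: clk:1→0
  (1Δ to stable)

3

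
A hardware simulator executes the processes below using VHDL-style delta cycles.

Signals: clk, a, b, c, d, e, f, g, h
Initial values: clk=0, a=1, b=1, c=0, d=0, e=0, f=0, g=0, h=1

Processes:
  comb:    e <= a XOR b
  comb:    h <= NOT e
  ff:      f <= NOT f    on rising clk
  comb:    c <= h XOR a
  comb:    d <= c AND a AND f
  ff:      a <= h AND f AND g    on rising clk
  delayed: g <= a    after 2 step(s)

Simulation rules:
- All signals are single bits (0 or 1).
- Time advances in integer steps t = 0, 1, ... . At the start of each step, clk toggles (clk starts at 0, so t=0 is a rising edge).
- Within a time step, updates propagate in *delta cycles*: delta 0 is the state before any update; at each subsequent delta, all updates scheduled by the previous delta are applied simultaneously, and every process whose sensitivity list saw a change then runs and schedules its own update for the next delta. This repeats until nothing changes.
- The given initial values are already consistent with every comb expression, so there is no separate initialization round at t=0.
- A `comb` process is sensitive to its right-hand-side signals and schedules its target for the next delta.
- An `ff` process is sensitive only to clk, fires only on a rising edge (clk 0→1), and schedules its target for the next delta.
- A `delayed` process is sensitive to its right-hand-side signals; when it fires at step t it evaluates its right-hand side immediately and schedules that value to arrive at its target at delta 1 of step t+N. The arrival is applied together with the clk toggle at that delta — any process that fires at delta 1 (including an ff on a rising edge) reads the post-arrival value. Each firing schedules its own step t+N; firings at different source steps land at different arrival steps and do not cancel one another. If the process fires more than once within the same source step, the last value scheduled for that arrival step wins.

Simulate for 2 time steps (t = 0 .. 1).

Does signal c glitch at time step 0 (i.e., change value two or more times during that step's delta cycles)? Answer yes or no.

yes

t0.Δ0 d=0 b=1 a=1 clk=0 g=0 h=1 e=0 f=0 c=0
t0.Δ1 d=0 b=1 a=1 clk=1 g=0 h=1 e=0 f=0 c=0
t0.Δ2 d=0 b=1 a=0 clk=1 g=0 h=1 e=0 f=1 c=0
t0.Δ3 d=0 b=1 a=0 clk=1 g=0 h=1 e=1 f=1 c=1
t0.Δ4 d=0 b=1 a=0 clk=1 g=0 h=0 e=1 f=1 c=1
t0.Δ5 d=0 b=1 a=0 clk=1 g=0 h=0 e=1 f=1 c=0
t1.Δ0 d=0 b=1 a=0 clk=1 g=0 h=0 e=1 f=1 c=0
t1.Δ1 d=0 b=1 a=0 clk=0 g=0 h=0 e=1 f=1 c=0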